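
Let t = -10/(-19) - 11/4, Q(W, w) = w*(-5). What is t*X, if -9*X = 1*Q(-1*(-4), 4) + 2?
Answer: -169/38 ≈ -4.4474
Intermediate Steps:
Q(W, w) = -5*w
t = -169/76 (t = -10*(-1/19) - 11*1/4 = 10/19 - 11/4 = -169/76 ≈ -2.2237)
X = 2 (X = -(1*(-5*4) + 2)/9 = -(1*(-20) + 2)/9 = -(-20 + 2)/9 = -1/9*(-18) = 2)
t*X = -169/76*2 = -169/38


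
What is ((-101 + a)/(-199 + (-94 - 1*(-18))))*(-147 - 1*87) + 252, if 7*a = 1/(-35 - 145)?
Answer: 3196607/19250 ≈ 166.06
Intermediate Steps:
a = -1/1260 (a = 1/(7*(-35 - 145)) = (⅐)/(-180) = (⅐)*(-1/180) = -1/1260 ≈ -0.00079365)
((-101 + a)/(-199 + (-94 - 1*(-18))))*(-147 - 1*87) + 252 = ((-101 - 1/1260)/(-199 + (-94 - 1*(-18))))*(-147 - 1*87) + 252 = (-127261/(1260*(-199 + (-94 + 18))))*(-147 - 87) + 252 = -127261/(1260*(-199 - 76))*(-234) + 252 = -127261/1260/(-275)*(-234) + 252 = -127261/1260*(-1/275)*(-234) + 252 = (127261/346500)*(-234) + 252 = -1654393/19250 + 252 = 3196607/19250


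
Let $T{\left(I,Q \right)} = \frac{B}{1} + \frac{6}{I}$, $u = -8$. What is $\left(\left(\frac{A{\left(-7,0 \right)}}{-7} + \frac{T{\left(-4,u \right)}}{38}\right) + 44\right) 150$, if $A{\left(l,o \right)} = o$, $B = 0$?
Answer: $\frac{250575}{38} \approx 6594.1$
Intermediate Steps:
$T{\left(I,Q \right)} = \frac{6}{I}$ ($T{\left(I,Q \right)} = \frac{0}{1} + \frac{6}{I} = 0 \cdot 1 + \frac{6}{I} = 0 + \frac{6}{I} = \frac{6}{I}$)
$\left(\left(\frac{A{\left(-7,0 \right)}}{-7} + \frac{T{\left(-4,u \right)}}{38}\right) + 44\right) 150 = \left(\left(\frac{0}{-7} + \frac{6 \frac{1}{-4}}{38}\right) + 44\right) 150 = \left(\left(0 \left(- \frac{1}{7}\right) + 6 \left(- \frac{1}{4}\right) \frac{1}{38}\right) + 44\right) 150 = \left(\left(0 - \frac{3}{76}\right) + 44\right) 150 = \left(- \frac{3}{76} + 44\right) 150 = \frac{3341}{76} \cdot 150 = \frac{250575}{38}$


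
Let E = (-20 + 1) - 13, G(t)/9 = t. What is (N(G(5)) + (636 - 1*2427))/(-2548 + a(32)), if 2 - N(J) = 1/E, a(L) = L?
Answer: 57247/80512 ≈ 0.71104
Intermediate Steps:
G(t) = 9*t
E = -32 (E = -19 - 13 = -32)
N(J) = 65/32 (N(J) = 2 - 1/(-32) = 2 - 1*(-1/32) = 2 + 1/32 = 65/32)
(N(G(5)) + (636 - 1*2427))/(-2548 + a(32)) = (65/32 + (636 - 1*2427))/(-2548 + 32) = (65/32 + (636 - 2427))/(-2516) = (65/32 - 1791)*(-1/2516) = -57247/32*(-1/2516) = 57247/80512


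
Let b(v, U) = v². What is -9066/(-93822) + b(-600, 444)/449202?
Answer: 1051344037/1170695279 ≈ 0.89805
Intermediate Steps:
-9066/(-93822) + b(-600, 444)/449202 = -9066/(-93822) + (-600)²/449202 = -9066*(-1/93822) + 360000*(1/449202) = 1511/15637 + 60000/74867 = 1051344037/1170695279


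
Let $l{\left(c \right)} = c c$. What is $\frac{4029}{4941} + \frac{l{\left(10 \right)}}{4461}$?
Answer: $\frac{2051941}{2449089} \approx 0.83784$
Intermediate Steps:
$l{\left(c \right)} = c^{2}$
$\frac{4029}{4941} + \frac{l{\left(10 \right)}}{4461} = \frac{4029}{4941} + \frac{10^{2}}{4461} = 4029 \cdot \frac{1}{4941} + 100 \cdot \frac{1}{4461} = \frac{1343}{1647} + \frac{100}{4461} = \frac{2051941}{2449089}$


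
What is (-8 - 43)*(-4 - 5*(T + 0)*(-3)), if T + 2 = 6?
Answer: -2856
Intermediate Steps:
T = 4 (T = -2 + 6 = 4)
(-8 - 43)*(-4 - 5*(T + 0)*(-3)) = (-8 - 43)*(-4 - 5*(4 + 0)*(-3)) = -51*(-4 - 20*(-3)) = -51*(-4 - 5*(-12)) = -51*(-4 + 60) = -51*56 = -2856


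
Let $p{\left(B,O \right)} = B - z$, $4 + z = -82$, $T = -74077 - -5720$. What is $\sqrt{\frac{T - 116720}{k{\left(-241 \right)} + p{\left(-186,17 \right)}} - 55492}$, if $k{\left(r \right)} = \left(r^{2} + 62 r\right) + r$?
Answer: $\frac{i \sqrt{101650886197014}}{42798} \approx 235.58 i$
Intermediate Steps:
$T = -68357$ ($T = -74077 + 5720 = -68357$)
$z = -86$ ($z = -4 - 82 = -86$)
$k{\left(r \right)} = r^{2} + 63 r$
$p{\left(B,O \right)} = 86 + B$ ($p{\left(B,O \right)} = B - -86 = B + 86 = 86 + B$)
$\sqrt{\frac{T - 116720}{k{\left(-241 \right)} + p{\left(-186,17 \right)}} - 55492} = \sqrt{\frac{-68357 - 116720}{- 241 \left(63 - 241\right) + \left(86 - 186\right)} - 55492} = \sqrt{- \frac{185077}{\left(-241\right) \left(-178\right) - 100} - 55492} = \sqrt{- \frac{185077}{42898 - 100} - 55492} = \sqrt{- \frac{185077}{42798} - 55492} = \sqrt{- \frac{2375131693}{42798}} = \frac{i \sqrt{101650886197014}}{42798}$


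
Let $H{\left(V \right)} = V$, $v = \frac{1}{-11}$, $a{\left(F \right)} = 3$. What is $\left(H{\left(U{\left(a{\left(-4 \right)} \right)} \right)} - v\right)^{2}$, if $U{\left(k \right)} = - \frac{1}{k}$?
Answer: $\frac{64}{1089} \approx 0.05877$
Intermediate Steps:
$v = - \frac{1}{11} \approx -0.090909$
$\left(H{\left(U{\left(a{\left(-4 \right)} \right)} \right)} - v\right)^{2} = \left(- \frac{1}{3} - - \frac{1}{11}\right)^{2} = \left(\left(-1\right) \frac{1}{3} + \frac{1}{11}\right)^{2} = \left(- \frac{1}{3} + \frac{1}{11}\right)^{2} = \left(- \frac{8}{33}\right)^{2} = \frac{64}{1089}$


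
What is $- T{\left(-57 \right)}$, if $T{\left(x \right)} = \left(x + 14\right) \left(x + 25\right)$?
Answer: $-1376$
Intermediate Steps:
$T{\left(x \right)} = \left(14 + x\right) \left(25 + x\right)$
$- T{\left(-57 \right)} = - (350 + \left(-57\right)^{2} + 39 \left(-57\right)) = - (350 + 3249 - 2223) = \left(-1\right) 1376 = -1376$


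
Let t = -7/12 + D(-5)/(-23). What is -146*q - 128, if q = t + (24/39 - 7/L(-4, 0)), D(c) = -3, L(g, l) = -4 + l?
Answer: -365279/897 ≈ -407.22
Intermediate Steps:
t = -125/276 (t = -7/12 - 3/(-23) = -7*1/12 - 3*(-1/23) = -7/12 + 3/23 = -125/276 ≈ -0.45290)
q = 3431/1794 (q = -125/276 + (24/39 - 7/(-4 + 0)) = -125/276 + (24*(1/39) - 7/(-4)) = -125/276 + (8/13 - 7*(-¼)) = -125/276 + (8/13 + 7/4) = -125/276 + 123/52 = 3431/1794 ≈ 1.9125)
-146*q - 128 = -146*3431/1794 - 128 = -250463/897 - 128 = -365279/897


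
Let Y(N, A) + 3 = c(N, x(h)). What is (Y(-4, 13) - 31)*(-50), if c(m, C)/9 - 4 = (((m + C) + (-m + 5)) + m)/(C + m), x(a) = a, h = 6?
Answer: -1675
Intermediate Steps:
c(m, C) = 36 + 9*(5 + C + m)/(C + m) (c(m, C) = 36 + 9*((((m + C) + (-m + 5)) + m)/(C + m)) = 36 + 9*((((C + m) + (5 - m)) + m)/(C + m)) = 36 + 9*(((5 + C) + m)/(C + m)) = 36 + 9*((5 + C + m)/(C + m)) = 36 + 9*(5 + C + m)/(C + m))
Y(N, A) = -3 + 45*(7 + N)/(6 + N) (Y(N, A) = -3 + 45*(1 + 6 + N)/(6 + N) = -3 + 45*(7 + N)/(6 + N))
(Y(-4, 13) - 31)*(-50) = (3*(99 + 14*(-4))/(6 - 4) - 31)*(-50) = (3*(99 - 56)/2 - 31)*(-50) = (3*(½)*43 - 31)*(-50) = (129/2 - 31)*(-50) = (67/2)*(-50) = -1675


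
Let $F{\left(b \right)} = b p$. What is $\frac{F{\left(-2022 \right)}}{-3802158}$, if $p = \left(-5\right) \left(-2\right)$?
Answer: $\frac{3370}{633693} \approx 0.005318$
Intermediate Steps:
$p = 10$
$F{\left(b \right)} = 10 b$ ($F{\left(b \right)} = b 10 = 10 b$)
$\frac{F{\left(-2022 \right)}}{-3802158} = \frac{10 \left(-2022\right)}{-3802158} = \left(-20220\right) \left(- \frac{1}{3802158}\right) = \frac{3370}{633693}$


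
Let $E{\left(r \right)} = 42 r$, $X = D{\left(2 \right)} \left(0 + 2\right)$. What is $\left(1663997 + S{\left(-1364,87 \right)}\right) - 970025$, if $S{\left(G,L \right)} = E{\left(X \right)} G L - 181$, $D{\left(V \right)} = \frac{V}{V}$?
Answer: $-9274321$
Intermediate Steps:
$D{\left(V \right)} = 1$
$X = 2$ ($X = 1 \left(0 + 2\right) = 1 \cdot 2 = 2$)
$S{\left(G,L \right)} = -181 + 84 G L$ ($S{\left(G,L \right)} = 42 \cdot 2 G L - 181 = 84 G L - 181 = -181 + 84 G L$)
$\left(1663997 + S{\left(-1364,87 \right)}\right) - 970025 = \left(1663997 + \left(-181 + 84 \left(-1364\right) 87\right)\right) - 970025 = \left(1663997 - 9968293\right) - 970025 = -8304296 - 970025 = -9274321$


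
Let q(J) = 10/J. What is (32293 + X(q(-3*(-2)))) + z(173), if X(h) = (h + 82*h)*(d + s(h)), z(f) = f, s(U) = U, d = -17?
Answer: 273104/9 ≈ 30345.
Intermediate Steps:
X(h) = 83*h*(-17 + h) (X(h) = (h + 82*h)*(-17 + h) = (83*h)*(-17 + h) = 83*h*(-17 + h))
(32293 + X(q(-3*(-2)))) + z(173) = (32293 + 83*(10/((-3*(-2))))*(-17 + 10/((-3*(-2))))) + 173 = (32293 + 83*(10/6)*(-17 + 10/6)) + 173 = (32293 + 83*(10*(⅙))*(-17 + 10*(⅙))) + 173 = (32293 + 83*(5/3)*(-17 + 5/3)) + 173 = (32293 + 83*(5/3)*(-46/3)) + 173 = (32293 - 19090/9) + 173 = 271547/9 + 173 = 273104/9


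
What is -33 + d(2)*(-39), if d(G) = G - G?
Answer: -33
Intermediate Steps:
d(G) = 0
-33 + d(2)*(-39) = -33 + 0*(-39) = -33 + 0 = -33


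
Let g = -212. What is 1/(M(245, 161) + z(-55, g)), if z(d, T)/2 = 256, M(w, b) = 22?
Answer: 1/534 ≈ 0.0018727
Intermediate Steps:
z(d, T) = 512 (z(d, T) = 2*256 = 512)
1/(M(245, 161) + z(-55, g)) = 1/(22 + 512) = 1/534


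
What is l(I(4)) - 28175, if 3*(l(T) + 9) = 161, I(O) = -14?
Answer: -84391/3 ≈ -28130.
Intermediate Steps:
l(T) = 134/3 (l(T) = -9 + (1/3)*161 = -9 + 161/3 = 134/3)
l(I(4)) - 28175 = 134/3 - 28175 = -84391/3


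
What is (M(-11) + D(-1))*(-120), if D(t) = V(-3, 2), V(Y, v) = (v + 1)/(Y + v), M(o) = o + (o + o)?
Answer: 4320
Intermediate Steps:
M(o) = 3*o (M(o) = o + 2*o = 3*o)
V(Y, v) = (1 + v)/(Y + v)
D(t) = -3 (D(t) = (1 + 2)/(-3 + 2) = 3/(-1) = -1*3 = -3)
(M(-11) + D(-1))*(-120) = (3*(-11) - 3)*(-120) = (-33 - 3)*(-120) = -36*(-120) = 4320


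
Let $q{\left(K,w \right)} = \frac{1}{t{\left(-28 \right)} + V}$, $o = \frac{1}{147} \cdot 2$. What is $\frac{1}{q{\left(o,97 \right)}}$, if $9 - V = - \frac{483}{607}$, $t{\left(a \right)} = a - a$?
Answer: $\frac{5946}{607} \approx 9.7957$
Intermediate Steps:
$t{\left(a \right)} = 0$
$V = \frac{5946}{607}$ ($V = 9 - - \frac{483}{607} = 9 + \frac{483}{607} = \frac{5946}{607} \approx 9.7957$)
$o = \frac{2}{147}$ ($o = \frac{1}{147} \cdot 2 = \frac{2}{147} \approx 0.013605$)
$q{\left(K,w \right)} = \frac{607}{5946}$ ($q{\left(K,w \right)} = \frac{1}{0 + \frac{5946}{607}} = \frac{1}{\frac{5946}{607}} = \frac{607}{5946}$)
$\frac{1}{q{\left(o,97 \right)}} = \frac{1}{\frac{607}{5946}} = \frac{5946}{607}$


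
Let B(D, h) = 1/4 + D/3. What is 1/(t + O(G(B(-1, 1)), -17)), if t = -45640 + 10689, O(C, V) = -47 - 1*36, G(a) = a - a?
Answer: -1/35034 ≈ -2.8544e-5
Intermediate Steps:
B(D, h) = ¼ + D/3 (B(D, h) = 1*(¼) + D*(⅓) = ¼ + D/3)
G(a) = 0
O(C, V) = -83 (O(C, V) = -47 - 36 = -83)
t = -34951
1/(t + O(G(B(-1, 1)), -17)) = 1/(-34951 - 83) = 1/(-35034) = -1/35034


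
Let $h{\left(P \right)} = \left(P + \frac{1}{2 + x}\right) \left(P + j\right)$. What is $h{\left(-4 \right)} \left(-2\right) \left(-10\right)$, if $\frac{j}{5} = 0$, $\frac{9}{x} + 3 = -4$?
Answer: $208$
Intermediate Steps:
$x = - \frac{9}{7}$ ($x = \frac{9}{-3 - 4} = \frac{9}{-7} = 9 \left(- \frac{1}{7}\right) = - \frac{9}{7} \approx -1.2857$)
$j = 0$ ($j = 5 \cdot 0 = 0$)
$h{\left(P \right)} = P \left(\frac{7}{5} + P\right)$ ($h{\left(P \right)} = \left(P + \frac{1}{2 - \frac{9}{7}}\right) \left(P + 0\right) = \left(P + \frac{1}{\frac{5}{7}}\right) P = \left(P + \frac{7}{5}\right) P = \left(\frac{7}{5} + P\right) P = P \left(\frac{7}{5} + P\right)$)
$h{\left(-4 \right)} \left(-2\right) \left(-10\right) = \frac{1}{5} \left(-4\right) \left(7 + 5 \left(-4\right)\right) \left(-2\right) \left(-10\right) = \frac{1}{5} \left(-4\right) \left(7 - 20\right) \left(-2\right) \left(-10\right) = \frac{1}{5} \left(-4\right) \left(-13\right) \left(-2\right) \left(-10\right) = \frac{52}{5} \left(-2\right) \left(-10\right) = \left(- \frac{104}{5}\right) \left(-10\right) = 208$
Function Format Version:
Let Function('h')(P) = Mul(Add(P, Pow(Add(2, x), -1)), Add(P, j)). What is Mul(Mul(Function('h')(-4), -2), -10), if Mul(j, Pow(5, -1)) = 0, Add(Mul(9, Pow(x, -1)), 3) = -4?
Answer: 208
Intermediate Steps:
x = Rational(-9, 7) (x = Mul(9, Pow(Add(-3, -4), -1)) = Mul(9, Pow(-7, -1)) = Mul(9, Rational(-1, 7)) = Rational(-9, 7) ≈ -1.2857)
j = 0 (j = Mul(5, 0) = 0)
Function('h')(P) = Mul(P, Add(Rational(7, 5), P)) (Function('h')(P) = Mul(Add(P, Pow(Add(2, Rational(-9, 7)), -1)), Add(P, 0)) = Mul(Add(P, Pow(Rational(5, 7), -1)), P) = Mul(Add(P, Rational(7, 5)), P) = Mul(Add(Rational(7, 5), P), P) = Mul(P, Add(Rational(7, 5), P)))
Mul(Mul(Function('h')(-4), -2), -10) = Mul(Mul(Mul(Rational(1, 5), -4, Add(7, Mul(5, -4))), -2), -10) = Mul(Mul(Mul(Rational(1, 5), -4, Add(7, -20)), -2), -10) = Mul(Mul(Mul(Rational(1, 5), -4, -13), -2), -10) = Mul(Mul(Rational(52, 5), -2), -10) = Mul(Rational(-104, 5), -10) = 208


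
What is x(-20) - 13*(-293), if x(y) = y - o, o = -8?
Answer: 3797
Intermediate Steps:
x(y) = 8 + y (x(y) = y - 1*(-8) = y + 8 = 8 + y)
x(-20) - 13*(-293) = (8 - 20) - 13*(-293) = -12 + 3809 = 3797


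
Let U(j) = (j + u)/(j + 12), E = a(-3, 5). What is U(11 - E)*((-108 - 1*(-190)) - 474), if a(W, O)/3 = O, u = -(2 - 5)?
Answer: 49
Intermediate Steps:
u = 3 (u = -1*(-3) = 3)
a(W, O) = 3*O
E = 15 (E = 3*5 = 15)
U(j) = (3 + j)/(12 + j) (U(j) = (j + 3)/(j + 12) = (3 + j)/(12 + j))
U(11 - E)*((-108 - 1*(-190)) - 474) = ((3 + (11 - 1*15))/(12 + (11 - 1*15)))*((-108 - 1*(-190)) - 474) = ((3 + (11 - 15))/(12 + (11 - 15)))*((-108 + 190) - 474) = ((3 - 4)/(12 - 4))*(82 - 474) = (-1/8)*(-392) = ((⅛)*(-1))*(-392) = -⅛*(-392) = 49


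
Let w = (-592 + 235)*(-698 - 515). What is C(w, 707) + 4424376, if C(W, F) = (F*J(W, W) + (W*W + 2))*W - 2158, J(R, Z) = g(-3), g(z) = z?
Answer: 81205799417496260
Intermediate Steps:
J(R, Z) = -3
w = 433041 (w = -357*(-1213) = 433041)
C(W, F) = -2158 + W*(2 + W² - 3*F) (C(W, F) = (F*(-3) + (W*W + 2))*W - 2158 = (-3*F + (W² + 2))*W - 2158 = (-3*F + (2 + W²))*W - 2158 = (2 + W² - 3*F)*W - 2158 = W*(2 + W² - 3*F) - 2158 = -2158 + W*(2 + W² - 3*F))
C(w, 707) + 4424376 = (-2158 + 433041³ + 2*433041 - 3*707*433041) + 4424376 = (-2158 + 81205800330687921 + 866082 - 918479961) + 4424376 = 81205799413071884 + 4424376 = 81205799417496260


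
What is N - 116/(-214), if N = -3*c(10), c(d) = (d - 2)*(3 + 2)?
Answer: -12782/107 ≈ -119.46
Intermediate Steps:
c(d) = -10 + 5*d (c(d) = (-2 + d)*5 = -10 + 5*d)
N = -120 (N = -3*(-10 + 5*10) = -3*(-10 + 50) = -3*40 = -120)
N - 116/(-214) = -120 - 116/(-214) = -120 - 116*(-1/214) = -120 + 58/107 = -12782/107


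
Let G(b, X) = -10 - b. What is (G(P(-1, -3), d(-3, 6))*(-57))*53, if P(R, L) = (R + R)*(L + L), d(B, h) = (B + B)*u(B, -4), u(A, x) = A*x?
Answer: 66462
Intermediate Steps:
d(B, h) = -8*B**2 (d(B, h) = (B + B)*(B*(-4)) = (2*B)*(-4*B) = -8*B**2)
P(R, L) = 4*L*R (P(R, L) = (2*R)*(2*L) = 4*L*R)
(G(P(-1, -3), d(-3, 6))*(-57))*53 = ((-10 - 4*(-3)*(-1))*(-57))*53 = ((-10 - 1*12)*(-57))*53 = ((-10 - 12)*(-57))*53 = -22*(-57)*53 = 1254*53 = 66462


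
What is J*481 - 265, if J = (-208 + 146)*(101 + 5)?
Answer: -3161397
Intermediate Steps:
J = -6572 (J = -62*106 = -6572)
J*481 - 265 = -6572*481 - 265 = -3161132 - 265 = -3161397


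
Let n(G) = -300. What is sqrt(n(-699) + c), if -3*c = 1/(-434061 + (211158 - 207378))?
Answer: I*sqrt(55542521544873)/430281 ≈ 17.32*I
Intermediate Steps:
c = 1/1290843 (c = -1/(3*(-434061 + (211158 - 207378))) = -1/(3*(-434061 + 3780)) = -1/3/(-430281) = -1/3*(-1/430281) = 1/1290843 ≈ 7.7469e-7)
sqrt(n(-699) + c) = sqrt(-300 + 1/1290843) = sqrt(-387252899/1290843) = I*sqrt(55542521544873)/430281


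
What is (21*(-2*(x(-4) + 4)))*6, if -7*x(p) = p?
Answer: -1152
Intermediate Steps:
x(p) = -p/7
(21*(-2*(x(-4) + 4)))*6 = (21*(-2*(-⅐*(-4) + 4)))*6 = (21*(-2*(4/7 + 4)))*6 = (21*(-2*32/7))*6 = (21*(-64/7))*6 = -192*6 = -1152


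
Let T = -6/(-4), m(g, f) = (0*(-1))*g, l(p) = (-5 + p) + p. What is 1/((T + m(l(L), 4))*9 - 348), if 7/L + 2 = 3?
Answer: -2/669 ≈ -0.0029895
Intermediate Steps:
L = 7 (L = 7/(-2 + 3) = 7/1 = 7*1 = 7)
l(p) = -5 + 2*p
m(g, f) = 0 (m(g, f) = 0*g = 0)
T = 3/2 (T = -6*(-¼) = 3/2 ≈ 1.5000)
1/((T + m(l(L), 4))*9 - 348) = 1/((3/2 + 0)*9 - 348) = 1/((3/2)*9 - 348) = 1/(27/2 - 348) = 1/(-669/2) = -2/669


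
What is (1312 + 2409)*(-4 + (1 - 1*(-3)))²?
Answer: 0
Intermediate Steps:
(1312 + 2409)*(-4 + (1 - 1*(-3)))² = 3721*(-4 + (1 + 3))² = 3721*(-4 + 4)² = 3721*0² = 3721*0 = 0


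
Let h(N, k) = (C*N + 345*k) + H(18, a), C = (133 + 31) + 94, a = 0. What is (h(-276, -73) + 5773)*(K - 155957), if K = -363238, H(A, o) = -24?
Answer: 47061911580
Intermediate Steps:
C = 258 (C = 164 + 94 = 258)
h(N, k) = -24 + 258*N + 345*k (h(N, k) = (258*N + 345*k) - 24 = -24 + 258*N + 345*k)
(h(-276, -73) + 5773)*(K - 155957) = ((-24 + 258*(-276) + 345*(-73)) + 5773)*(-363238 - 155957) = ((-24 - 71208 - 25185) + 5773)*(-519195) = (-96417 + 5773)*(-519195) = -90644*(-519195) = 47061911580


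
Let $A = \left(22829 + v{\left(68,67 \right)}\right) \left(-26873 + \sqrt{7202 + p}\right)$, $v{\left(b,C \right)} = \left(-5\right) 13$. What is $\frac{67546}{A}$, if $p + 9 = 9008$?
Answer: $- \frac{129654547}{1174202774928} - \frac{33773 \sqrt{16201}}{8219419424496} \approx -0.00011094$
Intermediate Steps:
$v{\left(b,C \right)} = -65$
$p = 8999$ ($p = -9 + 9008 = 8999$)
$A = -611736972 + 22764 \sqrt{16201}$ ($A = \left(22829 - 65\right) \left(-26873 + \sqrt{7202 + 8999}\right) = 22764 \left(-26873 + \sqrt{16201}\right) = -611736972 + 22764 \sqrt{16201} \approx -6.0884 \cdot 10^{8}$)
$\frac{67546}{A} = \frac{67546}{-611736972 + 22764 \sqrt{16201}}$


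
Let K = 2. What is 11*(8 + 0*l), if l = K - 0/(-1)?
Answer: 88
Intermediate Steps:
l = 2 (l = 2 - 0/(-1) = 2 - 0*(-1) = 2 - 1*0 = 2 + 0 = 2)
11*(8 + 0*l) = 11*(8 + 0*2) = 11*(8 + 0) = 11*8 = 88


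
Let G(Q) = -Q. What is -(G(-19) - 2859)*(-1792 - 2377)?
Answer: -11839960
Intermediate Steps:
-(G(-19) - 2859)*(-1792 - 2377) = -(-1*(-19) - 2859)*(-1792 - 2377) = -(19 - 2859)*(-4169) = -(-2840)*(-4169) = -1*11839960 = -11839960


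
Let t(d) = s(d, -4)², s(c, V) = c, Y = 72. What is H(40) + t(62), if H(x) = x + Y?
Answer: 3956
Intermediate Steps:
H(x) = 72 + x (H(x) = x + 72 = 72 + x)
t(d) = d²
H(40) + t(62) = (72 + 40) + 62² = 112 + 3844 = 3956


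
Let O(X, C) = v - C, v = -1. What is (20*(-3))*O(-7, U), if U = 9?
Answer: 600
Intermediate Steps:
O(X, C) = -1 - C
(20*(-3))*O(-7, U) = (20*(-3))*(-1 - 1*9) = -60*(-1 - 9) = -60*(-10) = 600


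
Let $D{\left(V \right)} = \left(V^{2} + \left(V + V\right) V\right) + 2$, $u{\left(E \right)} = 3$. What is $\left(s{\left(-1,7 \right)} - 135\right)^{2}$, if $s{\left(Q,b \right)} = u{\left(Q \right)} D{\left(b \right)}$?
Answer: $97344$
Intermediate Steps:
$D{\left(V \right)} = 2 + 3 V^{2}$ ($D{\left(V \right)} = \left(V^{2} + 2 V V\right) + 2 = \left(V^{2} + 2 V^{2}\right) + 2 = 3 V^{2} + 2 = 2 + 3 V^{2}$)
$s{\left(Q,b \right)} = 6 + 9 b^{2}$ ($s{\left(Q,b \right)} = 3 \left(2 + 3 b^{2}\right) = 6 + 9 b^{2}$)
$\left(s{\left(-1,7 \right)} - 135\right)^{2} = \left(\left(6 + 9 \cdot 7^{2}\right) - 135\right)^{2} = \left(\left(6 + 9 \cdot 49\right) - 135\right)^{2} = \left(\left(6 + 441\right) - 135\right)^{2} = \left(447 - 135\right)^{2} = 312^{2} = 97344$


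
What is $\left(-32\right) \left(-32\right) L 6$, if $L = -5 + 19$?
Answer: $86016$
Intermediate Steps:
$L = 14$
$\left(-32\right) \left(-32\right) L 6 = \left(-32\right) \left(-32\right) 14 \cdot 6 = 1024 \cdot 14 \cdot 6 = 14336 \cdot 6 = 86016$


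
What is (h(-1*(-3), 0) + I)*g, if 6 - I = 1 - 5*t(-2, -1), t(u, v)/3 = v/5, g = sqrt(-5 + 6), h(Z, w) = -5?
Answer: -3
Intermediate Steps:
g = 1 (g = sqrt(1) = 1)
t(u, v) = 3*v/5 (t(u, v) = 3*(v/5) = 3*v/5)
I = 2 (I = 6 - (1 - 3*(-1)) = 6 - (1 - 5*(-3/5)) = 6 - (1 + 3) = 6 - 1*4 = 6 - 4 = 2)
(h(-1*(-3), 0) + I)*g = (-5 + 2)*1 = -3*1 = -3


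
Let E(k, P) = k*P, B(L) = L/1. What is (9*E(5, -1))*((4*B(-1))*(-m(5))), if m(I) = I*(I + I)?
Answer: -9000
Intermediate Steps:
B(L) = L (B(L) = L*1 = L)
E(k, P) = P*k
m(I) = 2*I**2 (m(I) = I*(2*I) = 2*I**2)
(9*E(5, -1))*((4*B(-1))*(-m(5))) = (9*(-1*5))*((4*(-1))*(-2*5**2)) = (9*(-5))*(-(-4)*2*25) = -(-180)*(-1*50) = -(-180)*(-50) = -45*200 = -9000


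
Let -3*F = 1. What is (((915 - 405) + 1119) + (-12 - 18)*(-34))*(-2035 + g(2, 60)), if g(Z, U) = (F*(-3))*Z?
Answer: -5385417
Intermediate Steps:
F = -⅓ (F = -⅓*1 = -⅓ ≈ -0.33333)
g(Z, U) = Z (g(Z, U) = (-⅓*(-3))*Z = 1*Z = Z)
(((915 - 405) + 1119) + (-12 - 18)*(-34))*(-2035 + g(2, 60)) = (((915 - 405) + 1119) + (-12 - 18)*(-34))*(-2035 + 2) = ((510 + 1119) - 30*(-34))*(-2033) = (1629 + 1020)*(-2033) = 2649*(-2033) = -5385417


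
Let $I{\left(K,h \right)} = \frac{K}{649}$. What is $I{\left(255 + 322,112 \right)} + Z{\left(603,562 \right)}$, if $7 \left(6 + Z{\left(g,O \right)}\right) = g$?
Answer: $\frac{368128}{4543} \approx 81.032$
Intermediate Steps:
$Z{\left(g,O \right)} = -6 + \frac{g}{7}$
$I{\left(K,h \right)} = \frac{K}{649}$ ($I{\left(K,h \right)} = K \frac{1}{649} = \frac{K}{649}$)
$I{\left(255 + 322,112 \right)} + Z{\left(603,562 \right)} = \frac{255 + 322}{649} + \left(-6 + \frac{1}{7} \cdot 603\right) = \frac{1}{649} \cdot 577 + \left(-6 + \frac{603}{7}\right) = \frac{577}{649} + \frac{561}{7} = \frac{368128}{4543}$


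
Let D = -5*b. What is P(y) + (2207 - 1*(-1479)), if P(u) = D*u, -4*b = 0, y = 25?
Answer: 3686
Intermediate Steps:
b = 0 (b = -¼*0 = 0)
D = 0 (D = -5*0 = 0)
P(u) = 0 (P(u) = 0*u = 0)
P(y) + (2207 - 1*(-1479)) = 0 + (2207 - 1*(-1479)) = 0 + (2207 + 1479) = 0 + 3686 = 3686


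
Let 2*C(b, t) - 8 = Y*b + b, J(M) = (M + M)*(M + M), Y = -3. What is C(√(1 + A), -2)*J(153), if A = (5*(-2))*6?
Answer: 374544 - 93636*I*√59 ≈ 3.7454e+5 - 7.1923e+5*I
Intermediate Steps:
J(M) = 4*M² (J(M) = (2*M)*(2*M) = 4*M²)
A = -60 (A = -10*6 = -60)
C(b, t) = 4 - b (C(b, t) = 4 + (-3*b + b)/2 = 4 + (-2*b)/2 = 4 - b)
C(√(1 + A), -2)*J(153) = (4 - √(1 - 60))*(4*153²) = (4 - √(-59))*(4*23409) = (4 - I*√59)*93636 = 374544 - 93636*I*√59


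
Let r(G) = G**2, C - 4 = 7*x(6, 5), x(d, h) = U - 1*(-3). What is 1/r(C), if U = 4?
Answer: 1/2809 ≈ 0.00035600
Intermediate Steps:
x(d, h) = 7 (x(d, h) = 4 - 1*(-3) = 4 + 3 = 7)
C = 53 (C = 4 + 7*7 = 4 + 49 = 53)
1/r(C) = 1/(53**2) = 1/2809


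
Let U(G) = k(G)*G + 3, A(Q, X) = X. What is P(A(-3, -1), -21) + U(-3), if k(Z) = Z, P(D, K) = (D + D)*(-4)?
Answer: 20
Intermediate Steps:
P(D, K) = -8*D (P(D, K) = (2*D)*(-4) = -8*D)
U(G) = 3 + G² (U(G) = G*G + 3 = G² + 3 = 3 + G²)
P(A(-3, -1), -21) + U(-3) = -8*(-1) + (3 + (-3)²) = 8 + (3 + 9) = 8 + 12 = 20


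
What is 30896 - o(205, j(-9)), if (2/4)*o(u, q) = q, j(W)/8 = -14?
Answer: 31120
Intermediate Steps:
j(W) = -112 (j(W) = 8*(-14) = -112)
o(u, q) = 2*q
30896 - o(205, j(-9)) = 30896 - 2*(-112) = 30896 - 1*(-224) = 30896 + 224 = 31120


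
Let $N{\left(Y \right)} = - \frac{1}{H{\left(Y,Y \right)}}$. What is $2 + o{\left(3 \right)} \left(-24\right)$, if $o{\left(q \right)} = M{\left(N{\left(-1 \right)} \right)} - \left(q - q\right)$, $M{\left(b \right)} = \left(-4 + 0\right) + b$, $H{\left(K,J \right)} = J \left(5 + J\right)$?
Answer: $92$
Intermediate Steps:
$N{\left(Y \right)} = - \frac{1}{Y \left(5 + Y\right)}$
$M{\left(b \right)} = -4 + b$
$o{\left(q \right)} = - \frac{15}{4}$ ($o{\left(q \right)} = \left(-4 - \frac{1}{\left(-1\right) \left(5 - 1\right)}\right) - \left(q - q\right) = \left(-4 - - \frac{1}{4}\right) - 0 = \left(-4 - \left(-1\right) \frac{1}{4}\right) + 0 = \left(-4 + \frac{1}{4}\right) + 0 = - \frac{15}{4} + 0 = - \frac{15}{4}$)
$2 + o{\left(3 \right)} \left(-24\right) = 2 - -90 = 2 + 90 = 92$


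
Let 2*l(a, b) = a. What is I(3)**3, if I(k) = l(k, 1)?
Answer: 27/8 ≈ 3.3750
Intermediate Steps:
l(a, b) = a/2
I(k) = k/2
I(3)**3 = ((1/2)*3)**3 = (3/2)**3 = 27/8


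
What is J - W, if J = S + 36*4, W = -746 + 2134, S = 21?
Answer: -1223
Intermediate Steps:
W = 1388
J = 165 (J = 21 + 36*4 = 21 + 144 = 165)
J - W = 165 - 1*1388 = 165 - 1388 = -1223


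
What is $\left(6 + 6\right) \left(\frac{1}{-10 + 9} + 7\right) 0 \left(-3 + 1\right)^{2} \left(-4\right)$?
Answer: $0$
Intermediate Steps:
$\left(6 + 6\right) \left(\frac{1}{-10 + 9} + 7\right) 0 \left(-3 + 1\right)^{2} \left(-4\right) = 12 \left(\frac{1}{-1} + 7\right) 0 \left(-2\right)^{2} \left(-4\right) = 12 \left(-1 + 7\right) 0 \cdot 4 \left(-4\right) = 12 \cdot 6 \cdot 0 \cdot 4 \left(-4\right) = 72 \cdot 0 \cdot 4 \left(-4\right) = 0 \cdot 4 \left(-4\right) = 0 \left(-4\right) = 0$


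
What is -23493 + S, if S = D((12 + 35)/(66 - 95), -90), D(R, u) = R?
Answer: -681344/29 ≈ -23495.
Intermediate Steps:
S = -47/29 (S = (12 + 35)/(66 - 95) = 47/(-29) = 47*(-1/29) = -47/29 ≈ -1.6207)
-23493 + S = -23493 - 47/29 = -681344/29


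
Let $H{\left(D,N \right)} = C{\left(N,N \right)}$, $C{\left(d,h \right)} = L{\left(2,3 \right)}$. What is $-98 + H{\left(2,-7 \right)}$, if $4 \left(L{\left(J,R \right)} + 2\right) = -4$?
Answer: $-101$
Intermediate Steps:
$L{\left(J,R \right)} = -3$ ($L{\left(J,R \right)} = -2 + \frac{1}{4} \left(-4\right) = -2 - 1 = -3$)
$C{\left(d,h \right)} = -3$
$H{\left(D,N \right)} = -3$
$-98 + H{\left(2,-7 \right)} = -98 - 3 = -101$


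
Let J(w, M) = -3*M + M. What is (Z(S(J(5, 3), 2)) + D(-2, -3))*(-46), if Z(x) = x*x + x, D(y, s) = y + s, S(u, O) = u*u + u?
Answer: -42550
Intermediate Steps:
J(w, M) = -2*M
S(u, O) = u + u² (S(u, O) = u² + u = u + u²)
D(y, s) = s + y
Z(x) = x + x² (Z(x) = x² + x = x + x²)
(Z(S(J(5, 3), 2)) + D(-2, -3))*(-46) = (((-2*3)*(1 - 2*3))*(1 + (-2*3)*(1 - 2*3)) + (-3 - 2))*(-46) = ((-6*(1 - 6))*(1 - 6*(1 - 6)) - 5)*(-46) = ((-6*(-5))*(1 - 6*(-5)) - 5)*(-46) = (30*(1 + 30) - 5)*(-46) = (30*31 - 5)*(-46) = (930 - 5)*(-46) = 925*(-46) = -42550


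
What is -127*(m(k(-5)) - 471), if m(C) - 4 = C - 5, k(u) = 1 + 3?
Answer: 59436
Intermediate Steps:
k(u) = 4
m(C) = -1 + C (m(C) = 4 + (C - 5) = 4 + (-5 + C) = -1 + C)
-127*(m(k(-5)) - 471) = -127*((-1 + 4) - 471) = -127*(3 - 471) = -127*(-468) = 59436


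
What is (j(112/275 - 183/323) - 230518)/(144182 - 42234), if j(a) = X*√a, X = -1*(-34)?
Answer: -115259/50974 + I*√50271397/53267830 ≈ -2.2611 + 0.00013311*I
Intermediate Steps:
X = 34
j(a) = 34*√a
(j(112/275 - 183/323) - 230518)/(144182 - 42234) = (34*√(112/275 - 183/323) - 230518)/(144182 - 42234) = (34*√(112*(1/275) - 183*1/323) - 230518)/101948 = (34*√(112/275 - 183/323) - 230518)*(1/101948) = (34*√(-14149/88825) - 230518)*(1/101948) = (34*(I*√50271397/17765) - 230518)*(1/101948) = (2*I*√50271397/1045 - 230518)*(1/101948) = (-230518 + 2*I*√50271397/1045)*(1/101948) = -115259/50974 + I*√50271397/53267830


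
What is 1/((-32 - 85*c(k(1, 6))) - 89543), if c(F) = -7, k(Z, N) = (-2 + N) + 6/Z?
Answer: -1/88980 ≈ -1.1238e-5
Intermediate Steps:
k(Z, N) = -2 + N + 6/Z
1/((-32 - 85*c(k(1, 6))) - 89543) = 1/((-32 - 85*(-7)) - 89543) = 1/((-32 + 595) - 89543) = 1/(563 - 89543) = 1/(-88980) = -1/88980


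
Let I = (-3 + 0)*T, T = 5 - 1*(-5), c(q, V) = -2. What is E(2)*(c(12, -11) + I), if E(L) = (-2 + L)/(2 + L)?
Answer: 0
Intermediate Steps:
T = 10 (T = 5 + 5 = 10)
I = -30 (I = (-3 + 0)*10 = -3*10 = -30)
E(L) = (-2 + L)/(2 + L)
E(2)*(c(12, -11) + I) = ((-2 + 2)/(2 + 2))*(-2 - 30) = (0/4)*(-32) = ((1/4)*0)*(-32) = 0*(-32) = 0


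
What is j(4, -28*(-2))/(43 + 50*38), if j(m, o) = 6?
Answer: 6/1943 ≈ 0.0030880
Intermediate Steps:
j(4, -28*(-2))/(43 + 50*38) = 6/(43 + 50*38) = 6/(43 + 1900) = 6/1943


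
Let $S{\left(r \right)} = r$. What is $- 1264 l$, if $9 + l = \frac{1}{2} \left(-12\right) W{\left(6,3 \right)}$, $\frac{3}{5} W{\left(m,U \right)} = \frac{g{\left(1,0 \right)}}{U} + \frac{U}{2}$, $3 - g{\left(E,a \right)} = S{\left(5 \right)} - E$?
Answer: $\frac{78368}{3} \approx 26123.0$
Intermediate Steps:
$g{\left(E,a \right)} = -2 + E$ ($g{\left(E,a \right)} = 3 - \left(5 - E\right) = 3 + \left(-5 + E\right) = -2 + E$)
$W{\left(m,U \right)} = - \frac{5}{3 U} + \frac{5 U}{6}$ ($W{\left(m,U \right)} = \frac{5 \left(\frac{-2 + 1}{U} + \frac{U}{2}\right)}{3} = \frac{5 \left(- \frac{1}{U} + U \frac{1}{2}\right)}{3} = \frac{5 \left(- \frac{1}{U} + \frac{U}{2}\right)}{3} = \frac{5 \left(\frac{U}{2} - \frac{1}{U}\right)}{3} = - \frac{5}{3 U} + \frac{5 U}{6}$)
$l = - \frac{62}{3}$ ($l = -9 + \frac{1}{2} \left(-12\right) \frac{5 \left(-2 + 3^{2}\right)}{6 \cdot 3} = -9 + \frac{1}{2} \left(-12\right) \frac{5}{6} \cdot \frac{1}{3} \left(-2 + 9\right) = -9 - 6 \cdot \frac{5}{6} \cdot \frac{1}{3} \cdot 7 = -9 - \frac{35}{3} = - \frac{62}{3} \approx -20.667$)
$- 1264 l = \left(-1264\right) \left(- \frac{62}{3}\right) = \frac{78368}{3}$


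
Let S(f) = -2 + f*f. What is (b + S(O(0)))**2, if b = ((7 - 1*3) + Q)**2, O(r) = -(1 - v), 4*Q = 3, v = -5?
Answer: 819025/256 ≈ 3199.3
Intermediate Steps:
Q = 3/4 (Q = (1/4)*3 = 3/4 ≈ 0.75000)
O(r) = -6 (O(r) = -(1 - 1*(-5)) = -(1 + 5) = -1*6 = -6)
b = 361/16 (b = ((7 - 1*3) + 3/4)**2 = ((7 - 3) + 3/4)**2 = (4 + 3/4)**2 = (19/4)**2 = 361/16 ≈ 22.563)
S(f) = -2 + f**2
(b + S(O(0)))**2 = (361/16 + (-2 + (-6)**2))**2 = (361/16 + (-2 + 36))**2 = (361/16 + 34)**2 = (905/16)**2 = 819025/256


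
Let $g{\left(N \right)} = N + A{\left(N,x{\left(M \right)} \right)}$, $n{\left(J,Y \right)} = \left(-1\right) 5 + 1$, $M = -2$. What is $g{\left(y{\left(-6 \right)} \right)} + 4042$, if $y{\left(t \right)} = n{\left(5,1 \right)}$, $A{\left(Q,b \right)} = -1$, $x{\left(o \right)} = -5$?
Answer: $4037$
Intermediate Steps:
$n{\left(J,Y \right)} = -4$ ($n{\left(J,Y \right)} = -5 + 1 = -4$)
$y{\left(t \right)} = -4$
$g{\left(N \right)} = -1 + N$ ($g{\left(N \right)} = N - 1 = -1 + N$)
$g{\left(y{\left(-6 \right)} \right)} + 4042 = \left(-1 - 4\right) + 4042 = -5 + 4042 = 4037$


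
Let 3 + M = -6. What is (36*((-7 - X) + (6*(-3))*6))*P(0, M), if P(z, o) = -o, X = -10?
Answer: -34020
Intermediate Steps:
M = -9 (M = -3 - 6 = -9)
(36*((-7 - X) + (6*(-3))*6))*P(0, M) = (36*((-7 - 1*(-10)) + (6*(-3))*6))*(-1*(-9)) = (36*((-7 + 10) - 18*6))*9 = (36*(3 - 108))*9 = (36*(-105))*9 = -3780*9 = -34020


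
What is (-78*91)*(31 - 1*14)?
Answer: -120666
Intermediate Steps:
(-78*91)*(31 - 1*14) = -7098*(31 - 14) = -7098*17 = -120666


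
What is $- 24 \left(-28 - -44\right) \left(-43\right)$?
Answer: $16512$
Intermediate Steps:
$- 24 \left(-28 - -44\right) \left(-43\right) = - 24 \left(-28 + 44\right) \left(-43\right) = \left(-24\right) 16 \left(-43\right) = \left(-384\right) \left(-43\right) = 16512$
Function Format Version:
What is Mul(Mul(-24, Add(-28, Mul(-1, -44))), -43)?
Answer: 16512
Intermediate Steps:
Mul(Mul(-24, Add(-28, Mul(-1, -44))), -43) = Mul(Mul(-24, Add(-28, 44)), -43) = Mul(Mul(-24, 16), -43) = Mul(-384, -43) = 16512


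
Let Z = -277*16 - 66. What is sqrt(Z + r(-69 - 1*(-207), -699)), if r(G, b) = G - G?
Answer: I*sqrt(4498) ≈ 67.067*I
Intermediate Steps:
r(G, b) = 0
Z = -4498 (Z = -4432 - 66 = -4498)
sqrt(Z + r(-69 - 1*(-207), -699)) = sqrt(-4498 + 0) = sqrt(-4498) = I*sqrt(4498)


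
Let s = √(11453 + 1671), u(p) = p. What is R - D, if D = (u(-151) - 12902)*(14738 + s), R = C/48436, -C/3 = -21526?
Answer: 4658940543141/24218 + 26106*√3281 ≈ 1.9387e+8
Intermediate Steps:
C = 64578 (C = -3*(-21526) = 64578)
s = 2*√3281 (s = √13124 = 2*√3281 ≈ 114.56)
R = 32289/24218 (R = 64578/48436 = 64578*(1/48436) = 32289/24218 ≈ 1.3333)
D = -192375114 - 26106*√3281 (D = (-151 - 12902)*(14738 + 2*√3281) = -13053*(14738 + 2*√3281) = -192375114 - 26106*√3281 ≈ -1.9387e+8)
R - D = 32289/24218 - (-192375114 - 26106*√3281) = 32289/24218 + (192375114 + 26106*√3281) = 4658940543141/24218 + 26106*√3281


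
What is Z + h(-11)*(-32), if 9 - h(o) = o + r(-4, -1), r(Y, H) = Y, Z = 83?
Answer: -685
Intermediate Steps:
h(o) = 13 - o (h(o) = 9 - (o - 4) = 9 - (-4 + o) = 9 + (4 - o) = 13 - o)
Z + h(-11)*(-32) = 83 + (13 - 1*(-11))*(-32) = 83 + (13 + 11)*(-32) = 83 + 24*(-32) = 83 - 768 = -685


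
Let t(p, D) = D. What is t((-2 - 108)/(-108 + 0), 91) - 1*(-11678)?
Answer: 11769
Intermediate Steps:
t((-2 - 108)/(-108 + 0), 91) - 1*(-11678) = 91 - 1*(-11678) = 91 + 11678 = 11769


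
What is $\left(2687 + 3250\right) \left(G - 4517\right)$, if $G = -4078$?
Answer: $-51028515$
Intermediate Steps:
$\left(2687 + 3250\right) \left(G - 4517\right) = \left(2687 + 3250\right) \left(-4078 - 4517\right) = 5937 \left(-8595\right) = -51028515$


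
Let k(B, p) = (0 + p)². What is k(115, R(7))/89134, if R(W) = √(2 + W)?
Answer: 9/89134 ≈ 0.00010097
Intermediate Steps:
k(B, p) = p²
k(115, R(7))/89134 = (√(2 + 7))²/89134 = (√9)²*(1/89134) = 3²*(1/89134) = 9*(1/89134) = 9/89134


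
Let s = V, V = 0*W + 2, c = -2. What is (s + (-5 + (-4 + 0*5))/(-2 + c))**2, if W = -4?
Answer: 289/16 ≈ 18.063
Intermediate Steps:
V = 2 (V = 0*(-4) + 2 = 0 + 2 = 2)
s = 2
(s + (-5 + (-4 + 0*5))/(-2 + c))**2 = (2 + (-5 + (-4 + 0*5))/(-2 - 2))**2 = (2 + (-5 + (-4 + 0))/(-4))**2 = (2 + (-5 - 4)*(-1/4))**2 = (2 - 9*(-1/4))**2 = (2 + 9/4)**2 = (17/4)**2 = 289/16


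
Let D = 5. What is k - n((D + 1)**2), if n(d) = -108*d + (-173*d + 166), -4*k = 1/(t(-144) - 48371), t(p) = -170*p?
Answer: 950861801/95564 ≈ 9950.0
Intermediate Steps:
k = 1/95564 (k = -1/(4*(-170*(-144) - 48371)) = -1/(4*(24480 - 48371)) = -1/4/(-23891) = -1/4*(-1/23891) = 1/95564 ≈ 1.0464e-5)
n(d) = 166 - 281*d (n(d) = -108*d + (166 - 173*d) = 166 - 281*d)
k - n((D + 1)**2) = 1/95564 - (166 - 281*(5 + 1)**2) = 1/95564 - (166 - 281*6**2) = 1/95564 - (166 - 281*36) = 1/95564 - (166 - 10116) = 1/95564 - 1*(-9950) = 1/95564 + 9950 = 950861801/95564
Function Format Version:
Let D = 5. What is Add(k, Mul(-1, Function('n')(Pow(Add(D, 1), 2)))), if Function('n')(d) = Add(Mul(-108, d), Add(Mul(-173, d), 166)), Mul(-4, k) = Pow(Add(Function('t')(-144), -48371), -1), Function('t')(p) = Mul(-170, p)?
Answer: Rational(950861801, 95564) ≈ 9950.0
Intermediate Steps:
k = Rational(1, 95564) (k = Mul(Rational(-1, 4), Pow(Add(Mul(-170, -144), -48371), -1)) = Mul(Rational(-1, 4), Pow(Add(24480, -48371), -1)) = Mul(Rational(-1, 4), Pow(-23891, -1)) = Mul(Rational(-1, 4), Rational(-1, 23891)) = Rational(1, 95564) ≈ 1.0464e-5)
Function('n')(d) = Add(166, Mul(-281, d)) (Function('n')(d) = Add(Mul(-108, d), Add(166, Mul(-173, d))) = Add(166, Mul(-281, d)))
Add(k, Mul(-1, Function('n')(Pow(Add(D, 1), 2)))) = Add(Rational(1, 95564), Mul(-1, Add(166, Mul(-281, Pow(Add(5, 1), 2))))) = Add(Rational(1, 95564), Mul(-1, Add(166, Mul(-281, Pow(6, 2))))) = Add(Rational(1, 95564), Mul(-1, Add(166, Mul(-281, 36)))) = Add(Rational(1, 95564), Mul(-1, Add(166, -10116))) = Add(Rational(1, 95564), Mul(-1, -9950)) = Add(Rational(1, 95564), 9950) = Rational(950861801, 95564)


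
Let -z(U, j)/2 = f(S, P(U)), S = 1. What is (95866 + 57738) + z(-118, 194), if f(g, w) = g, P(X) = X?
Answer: 153602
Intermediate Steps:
z(U, j) = -2 (z(U, j) = -2*1 = -2)
(95866 + 57738) + z(-118, 194) = (95866 + 57738) - 2 = 153604 - 2 = 153602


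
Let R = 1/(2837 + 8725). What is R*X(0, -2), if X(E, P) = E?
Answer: 0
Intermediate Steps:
R = 1/11562 ≈ 8.6490e-5
R*X(0, -2) = (1/11562)*0 = 0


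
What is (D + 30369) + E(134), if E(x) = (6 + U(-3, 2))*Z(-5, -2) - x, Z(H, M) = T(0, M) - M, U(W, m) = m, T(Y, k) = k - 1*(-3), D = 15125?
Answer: 45384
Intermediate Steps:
T(Y, k) = 3 + k (T(Y, k) = k + 3 = 3 + k)
Z(H, M) = 3 (Z(H, M) = (3 + M) - M = 3)
E(x) = 24 - x (E(x) = (6 + 2)*3 - x = 8*3 - x = 24 - x)
(D + 30369) + E(134) = (15125 + 30369) + (24 - 1*134) = 45494 + (24 - 134) = 45494 - 110 = 45384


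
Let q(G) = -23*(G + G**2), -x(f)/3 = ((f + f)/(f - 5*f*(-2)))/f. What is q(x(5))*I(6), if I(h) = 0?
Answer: 0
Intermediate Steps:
x(f) = -6/(11*f) (x(f) = -3*(f + f)/(f - 5*f*(-2))/f = -3*(2*f)/(f + 10*f)/f = -3*(2*f)/((11*f))/f = -3*(2*f)*(1/(11*f))/f = -6/(11*f))
q(G) = -23*G - 23*G**2
q(x(5))*I(6) = -23*(-6/11/5)*(1 - 6/11/5)*0 = -23*(-6/11*1/5)*(1 - 6/11*1/5)*0 = -23*(-6/55)*(1 - 6/55)*0 = -23*(-6/55)*49/55*0 = (6762/3025)*0 = 0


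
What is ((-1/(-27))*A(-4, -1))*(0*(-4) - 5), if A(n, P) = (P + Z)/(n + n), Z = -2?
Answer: -5/72 ≈ -0.069444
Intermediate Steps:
A(n, P) = (-2 + P)/(2*n) (A(n, P) = (P - 2)/(n + n) = (-2 + P)/((2*n)) = (-2 + P)*(1/(2*n)) = (-2 + P)/(2*n))
((-1/(-27))*A(-4, -1))*(0*(-4) - 5) = ((-1/(-27))*((½)*(-2 - 1)/(-4)))*(0*(-4) - 5) = ((-1*(-1/27))*((½)*(-¼)*(-3)))*(0 - 5) = ((1/27)*(3/8))*(-5) = (1/72)*(-5) = -5/72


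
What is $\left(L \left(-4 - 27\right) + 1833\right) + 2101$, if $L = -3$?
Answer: $4027$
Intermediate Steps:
$\left(L \left(-4 - 27\right) + 1833\right) + 2101 = \left(- 3 \left(-4 - 27\right) + 1833\right) + 2101 = \left(\left(-3\right) \left(-31\right) + 1833\right) + 2101 = \left(93 + 1833\right) + 2101 = 1926 + 2101 = 4027$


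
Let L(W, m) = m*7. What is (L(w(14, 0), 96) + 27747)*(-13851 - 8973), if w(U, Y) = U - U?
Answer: -648635256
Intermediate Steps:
w(U, Y) = 0
L(W, m) = 7*m
(L(w(14, 0), 96) + 27747)*(-13851 - 8973) = (7*96 + 27747)*(-13851 - 8973) = (672 + 27747)*(-22824) = 28419*(-22824) = -648635256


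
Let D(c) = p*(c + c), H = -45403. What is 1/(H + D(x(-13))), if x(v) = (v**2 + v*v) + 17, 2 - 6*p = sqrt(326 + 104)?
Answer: -135499/6101929417 + 355*sqrt(430)/6101929417 ≈ -2.1000e-5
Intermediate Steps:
p = 1/3 - sqrt(430)/6 (p = 1/3 - sqrt(326 + 104)/6 = 1/3 - sqrt(430)/6 ≈ -3.1227)
x(v) = 17 + 2*v**2 (x(v) = (v**2 + v**2) + 17 = 2*v**2 + 17 = 17 + 2*v**2)
D(c) = 2*c*(1/3 - sqrt(430)/6) (D(c) = (1/3 - sqrt(430)/6)*(c + c) = (1/3 - sqrt(430)/6)*(2*c) = 2*c*(1/3 - sqrt(430)/6))
1/(H + D(x(-13))) = 1/(-45403 + (17 + 2*(-13)**2)*(2 - sqrt(430))/3) = 1/(-45403 + (17 + 2*169)*(2 - sqrt(430))/3) = 1/(-45403 + (17 + 338)*(2 - sqrt(430))/3) = 1/(-45403 + (1/3)*355*(2 - sqrt(430))) = 1/(-45403 + (710/3 - 355*sqrt(430)/3)) = 1/(-135499/3 - 355*sqrt(430)/3)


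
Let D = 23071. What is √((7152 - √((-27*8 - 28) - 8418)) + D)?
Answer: √(30223 - I*√8662) ≈ 173.85 - 0.2677*I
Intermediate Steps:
√((7152 - √((-27*8 - 28) - 8418)) + D) = √((7152 - √((-27*8 - 28) - 8418)) + 23071) = √((7152 - √((-216 - 28) - 8418)) + 23071) = √((7152 - √(-244 - 8418)) + 23071) = √((7152 - √(-8662)) + 23071) = √((7152 - I*√8662) + 23071) = √(30223 - I*√8662)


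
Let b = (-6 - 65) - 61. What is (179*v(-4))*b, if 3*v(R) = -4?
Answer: 31504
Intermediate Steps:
v(R) = -4/3 (v(R) = (1/3)*(-4) = -4/3)
b = -132 (b = -71 - 61 = -132)
(179*v(-4))*b = (179*(-4/3))*(-132) = -716/3*(-132) = 31504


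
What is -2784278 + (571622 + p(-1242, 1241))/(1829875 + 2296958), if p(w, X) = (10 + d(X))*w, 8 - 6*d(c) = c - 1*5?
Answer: -11490249518176/4126833 ≈ -2.7843e+6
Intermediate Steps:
d(c) = 13/6 - c/6 (d(c) = 4/3 - (c - 1*5)/6 = 4/3 - (c - 5)/6 = 4/3 - (-5 + c)/6 = 4/3 + (⅚ - c/6) = 13/6 - c/6)
p(w, X) = w*(73/6 - X/6) (p(w, X) = (10 + (13/6 - X/6))*w = (73/6 - X/6)*w = w*(73/6 - X/6))
-2784278 + (571622 + p(-1242, 1241))/(1829875 + 2296958) = -2784278 + (571622 + (⅙)*(-1242)*(73 - 1*1241))/(1829875 + 2296958) = -2784278 + (571622 + (⅙)*(-1242)*(73 - 1241))/4126833 = -2784278 + (571622 + (⅙)*(-1242)*(-1168))*(1/4126833) = -2784278 + (571622 + 241776)*(1/4126833) = -2784278 + 813398*(1/4126833) = -2784278 + 813398/4126833 = -11490249518176/4126833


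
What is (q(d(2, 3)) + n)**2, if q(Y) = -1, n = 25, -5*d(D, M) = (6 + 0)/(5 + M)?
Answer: 576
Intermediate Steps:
d(D, M) = -6/(5*(5 + M)) (d(D, M) = -(6 + 0)/(5*(5 + M)) = -6/(5*(5 + M)))
(q(d(2, 3)) + n)**2 = (-1 + 25)**2 = 24**2 = 576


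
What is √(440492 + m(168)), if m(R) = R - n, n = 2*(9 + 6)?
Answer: √440630 ≈ 663.80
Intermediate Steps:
n = 30 (n = 2*15 = 30)
m(R) = -30 + R (m(R) = R - 1*30 = R - 30 = -30 + R)
√(440492 + m(168)) = √(440492 + (-30 + 168)) = √(440492 + 138) = √440630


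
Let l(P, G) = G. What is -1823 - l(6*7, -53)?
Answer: -1770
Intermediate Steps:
-1823 - l(6*7, -53) = -1823 - 1*(-53) = -1823 + 53 = -1770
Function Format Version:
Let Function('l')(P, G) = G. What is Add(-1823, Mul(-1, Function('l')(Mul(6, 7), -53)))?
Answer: -1770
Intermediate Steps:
Add(-1823, Mul(-1, Function('l')(Mul(6, 7), -53))) = Add(-1823, Mul(-1, -53)) = Add(-1823, 53) = -1770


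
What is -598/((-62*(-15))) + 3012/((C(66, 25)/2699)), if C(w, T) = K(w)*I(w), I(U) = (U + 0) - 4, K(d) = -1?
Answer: -60970709/465 ≈ -1.3112e+5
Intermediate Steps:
I(U) = -4 + U (I(U) = U - 4 = -4 + U)
C(w, T) = 4 - w (C(w, T) = -(-4 + w) = 4 - w)
-598/((-62*(-15))) + 3012/((C(66, 25)/2699)) = -598/((-62*(-15))) + 3012/(((4 - 1*66)/2699)) = -598/930 + 3012/(((4 - 66)*(1/2699))) = -598*1/930 + 3012/((-62*1/2699)) = -299/465 + 3012/(-62/2699) = -299/465 + 3012*(-2699/62) = -299/465 - 4064694/31 = -60970709/465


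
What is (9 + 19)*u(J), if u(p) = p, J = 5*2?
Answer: 280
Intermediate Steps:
J = 10
(9 + 19)*u(J) = (9 + 19)*10 = 28*10 = 280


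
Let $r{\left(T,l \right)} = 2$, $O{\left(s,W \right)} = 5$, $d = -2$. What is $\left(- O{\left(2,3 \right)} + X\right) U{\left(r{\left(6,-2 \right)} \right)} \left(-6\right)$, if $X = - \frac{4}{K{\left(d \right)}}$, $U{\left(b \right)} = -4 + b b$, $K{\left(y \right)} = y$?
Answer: $0$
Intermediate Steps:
$U{\left(b \right)} = -4 + b^{2}$
$X = 2$ ($X = - \frac{4}{-2} = \left(-4\right) \left(- \frac{1}{2}\right) = 2$)
$\left(- O{\left(2,3 \right)} + X\right) U{\left(r{\left(6,-2 \right)} \right)} \left(-6\right) = \left(\left(-1\right) 5 + 2\right) \left(-4 + 2^{2}\right) \left(-6\right) = \left(-5 + 2\right) \left(-4 + 4\right) \left(-6\right) = \left(-3\right) 0 \left(-6\right) = 0 \left(-6\right) = 0$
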